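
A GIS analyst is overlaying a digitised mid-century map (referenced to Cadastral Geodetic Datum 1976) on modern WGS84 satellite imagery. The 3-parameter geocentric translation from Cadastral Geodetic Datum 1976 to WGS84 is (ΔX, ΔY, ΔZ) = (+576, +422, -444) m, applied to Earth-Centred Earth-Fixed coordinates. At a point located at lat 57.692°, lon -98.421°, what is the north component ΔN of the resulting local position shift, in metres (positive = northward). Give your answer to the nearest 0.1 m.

The local north axis is (−sin φ cos λ, −sin φ sin λ, cos φ), giving ΔN = 71.294 + 352.824 − 237.305 = 186.81 m.

ΔN = 186.8 m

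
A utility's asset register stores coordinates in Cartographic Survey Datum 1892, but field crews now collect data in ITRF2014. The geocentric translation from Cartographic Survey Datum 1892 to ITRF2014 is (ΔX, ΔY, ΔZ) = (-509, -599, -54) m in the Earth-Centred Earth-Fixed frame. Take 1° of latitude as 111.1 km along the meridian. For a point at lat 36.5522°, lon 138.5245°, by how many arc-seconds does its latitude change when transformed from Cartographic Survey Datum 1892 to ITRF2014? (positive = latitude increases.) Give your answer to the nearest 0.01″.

Δφ = -1.11″

sin φ = 0.595555, cos φ = 0.803315, sin λ = 0.662300, cos λ = -0.749239.
North component: ΔN = −sin φ cos λ·ΔX − sin φ sin λ·ΔY + cos φ·ΔZ = −(0.595555)(-0.749239)(-509) − (0.595555)(0.662300)(-599) + (0.803315)(-54) = -34.23 m.
1° of latitude spans 111100 m, so Δφ = -34.23 / 111100 × 3600 = -1.109″.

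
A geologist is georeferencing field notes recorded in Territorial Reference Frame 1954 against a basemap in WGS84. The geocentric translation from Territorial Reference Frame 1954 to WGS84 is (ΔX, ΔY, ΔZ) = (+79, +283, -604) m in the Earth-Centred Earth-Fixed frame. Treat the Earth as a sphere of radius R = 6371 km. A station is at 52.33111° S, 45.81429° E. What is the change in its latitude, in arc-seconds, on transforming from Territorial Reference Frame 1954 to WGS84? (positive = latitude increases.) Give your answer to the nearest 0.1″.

Δφ = -5.3″

sin φ = -0.791555, cos φ = 0.611097, sin λ = 0.717084, cos λ = 0.696986.
North component: ΔN = −sin φ cos λ·ΔX − sin φ sin λ·ΔY + cos φ·ΔZ = −(-0.791555)(0.696986)(79) − (-0.791555)(0.717084)(283) + (0.611097)(-604) = -164.88 m.
1° of latitude spans πR/180 = 111195 m, so Δφ = -164.88 / 111195 × 3600 = -5.338″.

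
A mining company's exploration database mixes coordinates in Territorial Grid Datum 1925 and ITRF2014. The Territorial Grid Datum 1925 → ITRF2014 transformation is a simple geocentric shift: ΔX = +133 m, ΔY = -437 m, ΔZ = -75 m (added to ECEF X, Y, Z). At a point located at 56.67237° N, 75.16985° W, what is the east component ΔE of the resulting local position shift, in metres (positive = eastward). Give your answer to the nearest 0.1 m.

The local east axis at (φ, λ) is (−sin λ, cos λ, 0), so ΔE = −sin(-75.16985°)·133 + cos(-75.16985°)·(-437) = 16.72 m.

ΔE = 16.7 m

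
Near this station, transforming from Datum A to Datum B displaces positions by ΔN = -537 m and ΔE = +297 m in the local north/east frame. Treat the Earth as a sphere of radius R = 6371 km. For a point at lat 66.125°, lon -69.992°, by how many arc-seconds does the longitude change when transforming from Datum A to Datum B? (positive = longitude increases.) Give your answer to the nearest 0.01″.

Δλ = 23.76″

At latitude 66.125°, cos φ = 0.404743.
One radian of longitude at latitude φ spans R cos φ, so Δλ = ΔE / (R cos φ) = 297.0 / (6371000 × 0.404743) = 1.1518e-04 rad = 23.757″.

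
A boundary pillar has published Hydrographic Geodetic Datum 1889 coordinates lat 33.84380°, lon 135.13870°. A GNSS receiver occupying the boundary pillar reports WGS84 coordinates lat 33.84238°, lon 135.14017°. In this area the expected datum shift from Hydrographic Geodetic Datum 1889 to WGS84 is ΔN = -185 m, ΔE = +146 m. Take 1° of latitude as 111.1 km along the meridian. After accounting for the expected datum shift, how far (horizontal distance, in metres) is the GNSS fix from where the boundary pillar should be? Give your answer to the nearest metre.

Observed coordinate differences: Δφ = -0.00142°, Δλ = +0.00147°.
Converting to metres (1° lat = 111100 m, cos φ = 0.830559): observed ΔN = -157.8 m, observed ΔE = 135.6 m.
Subtracting the expected shift leaves a residual of -157.8 − (-185) = 27.2 m north and 135.6 − (146) = -10.4 m east.
Residual distance = √(27.2² + (-10.4)²) = 29.1 m.

29 m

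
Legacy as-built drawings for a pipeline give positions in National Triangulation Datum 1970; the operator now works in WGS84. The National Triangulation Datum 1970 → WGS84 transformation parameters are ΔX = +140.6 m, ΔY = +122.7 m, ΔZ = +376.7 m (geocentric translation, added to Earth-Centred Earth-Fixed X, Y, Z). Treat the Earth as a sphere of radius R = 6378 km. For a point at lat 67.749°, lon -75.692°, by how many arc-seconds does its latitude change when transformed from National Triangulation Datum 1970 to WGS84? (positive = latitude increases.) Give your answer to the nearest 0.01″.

sin φ = 0.925534, cos φ = 0.378665, sin λ = -0.968981, cos λ = 0.247134.
North component: ΔN = −sin φ cos λ·ΔX − sin φ sin λ·ΔY + cos φ·ΔZ = −(0.925534)(0.247134)(140.6) − (0.925534)(-0.968981)(122.7) + (0.378665)(376.7) = 220.52 m.
1° of latitude spans πR/180 = 111317 m, so Δφ = 220.52 / 111317 × 3600 = 7.132″.

Δφ = 7.13″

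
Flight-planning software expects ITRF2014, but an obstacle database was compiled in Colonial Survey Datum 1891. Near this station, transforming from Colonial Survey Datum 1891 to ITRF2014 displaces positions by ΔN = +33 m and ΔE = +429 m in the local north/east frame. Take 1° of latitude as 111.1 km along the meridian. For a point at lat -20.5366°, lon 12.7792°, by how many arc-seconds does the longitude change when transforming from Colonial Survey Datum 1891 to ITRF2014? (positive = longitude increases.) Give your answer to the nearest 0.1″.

Δλ = 14.8″

At latitude -20.5366°, cos φ = 0.936448.
1° of longitude at this latitude = 111.1 × cos φ = 104.04 km, so Δλ = 429.0 / 104039.4 = 0.0041234° = 14.844″.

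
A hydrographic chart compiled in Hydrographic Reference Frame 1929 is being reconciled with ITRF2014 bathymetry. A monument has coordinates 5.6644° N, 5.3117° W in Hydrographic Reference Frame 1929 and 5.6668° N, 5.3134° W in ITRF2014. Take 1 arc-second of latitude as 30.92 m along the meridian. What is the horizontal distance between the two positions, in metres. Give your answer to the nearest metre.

Δφ = 5.6668° − 5.6644° = +0.0024°; Δλ = -5.3134° − -5.3117° = -0.0017°.
1° of latitude = 3600 × 30.92 = 111312 m.
ΔN = Δφ × 111312 = 267.1 m; ΔE = Δλ × 111312 × cos(5.6644°) = -0.0017 × 111312 × 0.995117 = -188.3 m.
Distance = √(ΔE² + ΔN²) = √((-188.3)² + 267.1²) = 326.8 m.

327 m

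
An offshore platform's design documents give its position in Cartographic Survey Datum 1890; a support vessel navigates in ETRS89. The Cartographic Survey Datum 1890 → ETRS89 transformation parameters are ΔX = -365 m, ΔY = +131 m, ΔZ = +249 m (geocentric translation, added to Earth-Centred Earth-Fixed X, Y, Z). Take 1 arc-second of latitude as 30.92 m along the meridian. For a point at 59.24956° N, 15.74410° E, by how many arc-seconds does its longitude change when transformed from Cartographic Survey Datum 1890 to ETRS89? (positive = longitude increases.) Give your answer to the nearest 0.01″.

Δλ = 14.24″

sin φ = 0.859402, cos φ = 0.511300, sin λ = 0.271341, cos λ = 0.962483.
East component: ΔE = −sin λ·ΔX + cos λ·ΔY = −(0.271341)(-365) + (0.962483)(131) = 225.12 m.
1° of latitude spans 3600 × 30.92 = 111312 m; at latitude φ, 1° of longitude spans that × cos φ = 56913.8 m, so Δλ = 225.12 / 56913.8 × 3600 = 14.240″.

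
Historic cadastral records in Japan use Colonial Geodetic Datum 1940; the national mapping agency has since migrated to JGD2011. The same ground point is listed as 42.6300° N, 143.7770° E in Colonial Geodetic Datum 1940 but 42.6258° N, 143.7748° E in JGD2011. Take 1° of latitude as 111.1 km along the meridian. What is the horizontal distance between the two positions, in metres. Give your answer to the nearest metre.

500 m

Δφ = 42.6258° − 42.6300° = -0.0042°; Δλ = 143.7748° − 143.7770° = -0.0022°.
ΔN = Δφ × 111100 = -466.6 m; ΔE = Δλ × 111100 × cos(42.6300°) = -0.0022 × 111100 × 0.735743 = -179.8 m.
Distance = √(ΔE² + ΔN²) = √((-179.8)² + (-466.6)²) = 500.1 m.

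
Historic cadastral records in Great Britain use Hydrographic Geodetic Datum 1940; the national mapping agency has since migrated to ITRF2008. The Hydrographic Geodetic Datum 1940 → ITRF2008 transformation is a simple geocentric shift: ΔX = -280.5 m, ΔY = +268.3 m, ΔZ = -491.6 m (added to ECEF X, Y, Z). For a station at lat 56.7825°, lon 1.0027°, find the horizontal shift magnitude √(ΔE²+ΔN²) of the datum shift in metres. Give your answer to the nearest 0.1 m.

275.9 m

The local east axis at (φ, λ) is (−sin λ, cos λ, 0), so ΔE = −sin(1.0027°)·(-280.5) + cos(1.0027°)·268.3 = 273.17 m.
The local north axis is (−sin φ cos λ, −sin φ sin λ, cos φ), giving ΔN = 234.630 − 3.928 − 269.308 = -38.61 m.
Horizontal magnitude = √(ΔE² + ΔN²) = √(273.17² + (-38.61)²) = 275.88 m.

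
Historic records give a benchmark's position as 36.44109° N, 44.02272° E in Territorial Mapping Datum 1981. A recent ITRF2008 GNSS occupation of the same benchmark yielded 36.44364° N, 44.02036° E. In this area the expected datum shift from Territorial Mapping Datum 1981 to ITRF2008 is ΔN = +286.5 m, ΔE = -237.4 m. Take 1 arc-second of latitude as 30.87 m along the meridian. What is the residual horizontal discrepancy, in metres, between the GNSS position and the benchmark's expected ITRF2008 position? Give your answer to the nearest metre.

Observed coordinate differences: Δφ = +0.00255°, Δλ = -0.00236°.
Converting to metres (1° lat = 111132 m, cos φ = 0.804468): observed ΔN = 283.4 m, observed ΔE = -211.0 m.
Subtracting the expected shift leaves a residual of 283.4 − (286.5) = -3.1 m north and -211.0 − (-237.4) = 26.4 m east.
Residual distance = √((-3.1)² + 26.4²) = 26.6 m.

27 m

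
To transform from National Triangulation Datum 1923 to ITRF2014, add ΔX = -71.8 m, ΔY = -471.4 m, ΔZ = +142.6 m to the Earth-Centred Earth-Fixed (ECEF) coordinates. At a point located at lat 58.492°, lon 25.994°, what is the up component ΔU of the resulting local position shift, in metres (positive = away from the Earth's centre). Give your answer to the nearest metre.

The local up (radial) axis is (cos φ cos λ, cos φ sin λ, sin φ), giving ΔU = -33.728 − 107.975 + 121.576 = -20.13 m.

ΔU = -20 m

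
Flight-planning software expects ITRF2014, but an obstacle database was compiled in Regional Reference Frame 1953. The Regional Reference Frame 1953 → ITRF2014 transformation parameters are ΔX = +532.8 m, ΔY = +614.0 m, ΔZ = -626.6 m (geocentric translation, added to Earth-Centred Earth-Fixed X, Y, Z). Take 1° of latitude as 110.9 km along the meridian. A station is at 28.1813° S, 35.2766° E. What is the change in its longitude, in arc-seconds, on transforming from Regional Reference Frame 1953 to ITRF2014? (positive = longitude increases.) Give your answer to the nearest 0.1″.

sin φ = -0.472263, cos φ = 0.881458, sin λ = 0.577524, cos λ = 0.816374.
East component: ΔE = −sin λ·ΔX + cos λ·ΔY = −(0.577524)(532.8) + (0.816374)(614.0) = 193.55 m.
1° of latitude spans 110900 m; at latitude φ, 1° of longitude spans that × cos φ = 97753.7 m, so Δλ = 193.55 / 97753.7 × 3600 = 7.128″.

Δλ = 7.1″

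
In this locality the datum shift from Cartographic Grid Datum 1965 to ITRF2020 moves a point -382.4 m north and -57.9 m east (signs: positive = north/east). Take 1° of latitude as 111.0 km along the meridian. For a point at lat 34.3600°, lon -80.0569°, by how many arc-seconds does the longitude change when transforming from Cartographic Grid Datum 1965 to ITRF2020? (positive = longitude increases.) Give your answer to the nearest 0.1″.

At latitude 34.3600°, cos φ = 0.825508.
1° of longitude at this latitude = 111.0 × cos φ = 91.63 km, so Δλ = -57.9 / 91631.4 = -0.0006319° = -2.275″.

Δλ = -2.3″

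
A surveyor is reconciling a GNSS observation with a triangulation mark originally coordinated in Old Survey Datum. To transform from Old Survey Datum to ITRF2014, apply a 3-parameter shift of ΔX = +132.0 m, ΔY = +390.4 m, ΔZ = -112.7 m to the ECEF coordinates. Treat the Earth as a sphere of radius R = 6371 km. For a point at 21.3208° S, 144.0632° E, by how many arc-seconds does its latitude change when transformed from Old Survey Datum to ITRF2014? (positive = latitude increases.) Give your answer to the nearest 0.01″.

sin φ = -0.363589, cos φ = 0.931559, sin λ = 0.586893, cos λ = -0.809665.
North component: ΔN = −sin φ cos λ·ΔX − sin φ sin λ·ΔY + cos φ·ΔZ = −(-0.363589)(-0.809665)(132.0) − (-0.363589)(0.586893)(390.4) + (0.931559)(-112.7) = -60.54 m.
1° of latitude spans πR/180 = 111195 m, so Δφ = -60.54 / 111195 × 3600 = -1.960″.

Δφ = -1.96″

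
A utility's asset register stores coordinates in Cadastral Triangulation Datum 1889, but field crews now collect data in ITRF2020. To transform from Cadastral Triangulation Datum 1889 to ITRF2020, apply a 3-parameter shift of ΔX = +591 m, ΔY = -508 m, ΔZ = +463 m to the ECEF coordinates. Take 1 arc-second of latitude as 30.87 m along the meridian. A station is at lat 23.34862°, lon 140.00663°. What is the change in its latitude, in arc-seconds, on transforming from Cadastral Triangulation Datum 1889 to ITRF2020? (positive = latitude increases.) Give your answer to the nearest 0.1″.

sin φ = 0.396325, cos φ = 0.918110, sin λ = 0.642699, cos λ = -0.766119.
North component: ΔN = −sin φ cos λ·ΔX − sin φ sin λ·ΔY + cos φ·ΔZ = −(0.396325)(-0.766119)(591) − (0.396325)(0.642699)(-508) + (0.918110)(463) = 733.93 m.
1° of latitude spans 3600 × 30.87 = 111132 m, so Δφ = 733.93 / 111132 × 3600 = 23.775″.

Δφ = 23.8″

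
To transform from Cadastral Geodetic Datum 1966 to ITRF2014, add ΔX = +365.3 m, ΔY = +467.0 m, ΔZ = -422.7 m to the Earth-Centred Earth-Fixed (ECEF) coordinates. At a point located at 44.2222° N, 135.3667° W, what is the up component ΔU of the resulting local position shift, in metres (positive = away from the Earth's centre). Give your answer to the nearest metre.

At φ = 44.2222°, λ = -135.3667°: sin φ = 0.697443, cos φ = 0.716640, sin λ = -0.702567, cos λ = -0.711618.
ΔU = cos φ cos λ·ΔX + cos φ sin λ·ΔY + sin φ·ΔZ = (0.716640)(-0.711618)(365.3) + (0.716640)(-0.702567)(467.0) + (0.697443)(-422.7) = -716.23 m.

ΔU = -716 m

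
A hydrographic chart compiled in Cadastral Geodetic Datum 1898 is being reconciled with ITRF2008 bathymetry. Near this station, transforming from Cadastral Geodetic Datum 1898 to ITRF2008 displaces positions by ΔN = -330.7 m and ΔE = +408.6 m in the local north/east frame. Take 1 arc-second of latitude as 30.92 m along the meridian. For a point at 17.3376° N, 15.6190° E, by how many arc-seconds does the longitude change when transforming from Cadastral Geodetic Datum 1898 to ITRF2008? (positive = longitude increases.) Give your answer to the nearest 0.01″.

At latitude 17.3376°, cos φ = 0.954565.
1″ of longitude at this latitude = 30.92 × cos φ = 29.5152 m, so Δλ = 408.6 / 29.5152 = 13.844″.

Δλ = 13.84″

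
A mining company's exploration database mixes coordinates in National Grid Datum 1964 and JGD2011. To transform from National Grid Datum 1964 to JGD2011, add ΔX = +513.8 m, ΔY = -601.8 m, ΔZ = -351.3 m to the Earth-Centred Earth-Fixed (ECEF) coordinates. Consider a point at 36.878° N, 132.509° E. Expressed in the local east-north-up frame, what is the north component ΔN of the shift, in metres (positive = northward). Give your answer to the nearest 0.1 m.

ΔN = 193.6 m

At φ = 36.878°, λ = 132.509°: sin φ = 0.600113, cos φ = 0.799915, sin λ = 0.737171, cos λ = -0.675706.
ΔN = −sin φ cos λ·ΔX − sin φ sin λ·ΔY + cos φ·ΔZ = −(0.600113)(-0.675706)(513.8) − (0.600113)(0.737171)(-601.8) + (0.799915)(-351.3) = 193.56 m.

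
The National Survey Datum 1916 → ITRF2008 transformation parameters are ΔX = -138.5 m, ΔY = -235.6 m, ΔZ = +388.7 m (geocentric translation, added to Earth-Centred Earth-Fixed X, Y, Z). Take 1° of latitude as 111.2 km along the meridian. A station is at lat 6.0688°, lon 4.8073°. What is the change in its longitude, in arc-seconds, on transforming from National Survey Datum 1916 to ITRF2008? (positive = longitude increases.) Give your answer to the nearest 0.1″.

sin φ = 0.105723, cos φ = 0.994396, sin λ = 0.083805, cos λ = 0.996482.
East component: ΔE = −sin λ·ΔX + cos λ·ΔY = −(0.083805)(-138.5) + (0.996482)(-235.6) = -223.16 m.
1° of latitude spans 111200 m; at latitude φ, 1° of longitude spans that × cos φ = 110576.8 m, so Δλ = -223.16 / 110576.8 × 3600 = -7.265″.

Δλ = -7.3″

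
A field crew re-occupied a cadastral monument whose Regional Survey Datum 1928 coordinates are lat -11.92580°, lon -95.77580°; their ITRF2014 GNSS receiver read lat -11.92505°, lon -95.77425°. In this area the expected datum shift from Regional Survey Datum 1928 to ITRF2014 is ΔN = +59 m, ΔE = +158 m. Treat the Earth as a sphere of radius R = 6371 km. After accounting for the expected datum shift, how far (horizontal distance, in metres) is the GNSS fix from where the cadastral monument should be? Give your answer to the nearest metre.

Observed coordinate differences: Δφ = +0.00075°, Δλ = +0.00155°.
Converting to metres (1° lat = 111195 m, cos φ = 0.978416): observed ΔN = 83.4 m, observed ΔE = 168.6 m.
Subtracting the expected shift leaves a residual of 83.4 − (59) = 24.4 m north and 168.6 − (158) = 10.6 m east.
Residual distance = √(24.4² + 10.6²) = 26.6 m.

27 m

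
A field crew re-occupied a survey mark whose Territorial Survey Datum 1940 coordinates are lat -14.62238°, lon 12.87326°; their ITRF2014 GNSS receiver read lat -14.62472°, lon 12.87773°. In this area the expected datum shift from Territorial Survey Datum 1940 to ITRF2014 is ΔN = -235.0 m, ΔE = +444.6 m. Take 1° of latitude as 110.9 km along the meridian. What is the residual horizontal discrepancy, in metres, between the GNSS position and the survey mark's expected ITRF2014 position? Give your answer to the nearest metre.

Observed coordinate differences: Δφ = -0.00234°, Δλ = +0.00447°.
Converting to metres (1° lat = 110900 m, cos φ = 0.967611): observed ΔN = -259.5 m, observed ΔE = 479.7 m.
Subtracting the expected shift leaves a residual of -259.5 − (-235.0) = -24.5 m north and 479.7 − (444.6) = 35.1 m east.
Residual distance = √((-24.5)² + 35.1²) = 42.8 m.

43 m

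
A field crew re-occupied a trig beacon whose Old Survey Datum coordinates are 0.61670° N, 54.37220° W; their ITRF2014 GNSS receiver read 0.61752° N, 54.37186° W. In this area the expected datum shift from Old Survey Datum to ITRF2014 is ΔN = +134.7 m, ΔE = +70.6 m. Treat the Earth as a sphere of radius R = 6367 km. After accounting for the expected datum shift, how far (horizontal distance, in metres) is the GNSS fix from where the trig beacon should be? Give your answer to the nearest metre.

Observed coordinate differences: Δφ = +0.00082°, Δλ = +0.00034°.
Converting to metres (1° lat = 111125 m, cos φ = 0.999942): observed ΔN = 91.1 m, observed ΔE = 37.8 m.
Subtracting the expected shift leaves a residual of 91.1 − (134.7) = -43.6 m north and 37.8 − (70.6) = -32.8 m east.
Residual distance = √((-43.6)² + (-32.8)²) = 54.6 m.

55 m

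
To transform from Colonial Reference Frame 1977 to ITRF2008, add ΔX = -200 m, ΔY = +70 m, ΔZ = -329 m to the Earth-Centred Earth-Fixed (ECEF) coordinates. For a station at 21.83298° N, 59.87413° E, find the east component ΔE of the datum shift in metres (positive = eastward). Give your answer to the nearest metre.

ΔE = 208 m

The local east axis at (φ, λ) is (−sin λ, cos λ, 0), so ΔE = −sin(59.87413°)·(-200) + cos(59.87413°)·70 = 208.12 m.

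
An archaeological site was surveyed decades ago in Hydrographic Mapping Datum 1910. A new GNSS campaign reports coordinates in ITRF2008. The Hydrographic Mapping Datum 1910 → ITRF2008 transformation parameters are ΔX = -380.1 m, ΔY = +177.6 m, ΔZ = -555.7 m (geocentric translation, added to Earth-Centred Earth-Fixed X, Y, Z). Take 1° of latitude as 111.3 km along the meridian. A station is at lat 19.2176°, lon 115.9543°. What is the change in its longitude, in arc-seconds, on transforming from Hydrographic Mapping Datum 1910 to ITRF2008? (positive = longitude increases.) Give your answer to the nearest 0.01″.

sin φ = 0.329157, cos φ = 0.944275, sin λ = 0.899143, cos λ = -0.437654.
East component: ΔE = −sin λ·ΔX + cos λ·ΔY = −(0.899143)(-380.1) + (-0.437654)(177.6) = 264.04 m.
1° of latitude spans 111300 m; at latitude φ, 1° of longitude spans that × cos φ = 105097.8 m, so Δλ = 264.04 / 105097.8 × 3600 = 9.044″.

Δλ = 9.04″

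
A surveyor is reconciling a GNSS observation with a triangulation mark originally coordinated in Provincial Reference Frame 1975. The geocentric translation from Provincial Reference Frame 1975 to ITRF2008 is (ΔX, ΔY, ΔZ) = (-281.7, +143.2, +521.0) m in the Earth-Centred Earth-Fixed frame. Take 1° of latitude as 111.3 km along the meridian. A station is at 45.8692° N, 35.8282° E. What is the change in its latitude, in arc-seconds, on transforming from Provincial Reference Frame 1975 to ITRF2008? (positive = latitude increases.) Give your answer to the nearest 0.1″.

sin φ = 0.717752, cos φ = 0.696299, sin λ = 0.585357, cos λ = 0.810776.
North component: ΔN = −sin φ cos λ·ΔX − sin φ sin λ·ΔY + cos φ·ΔZ = −(0.717752)(0.810776)(-281.7) − (0.717752)(0.585357)(143.2) + (0.696299)(521.0) = 466.54 m.
1° of latitude spans 111300 m, so Δφ = 466.54 / 111300 × 3600 = 15.090″.

Δφ = 15.1″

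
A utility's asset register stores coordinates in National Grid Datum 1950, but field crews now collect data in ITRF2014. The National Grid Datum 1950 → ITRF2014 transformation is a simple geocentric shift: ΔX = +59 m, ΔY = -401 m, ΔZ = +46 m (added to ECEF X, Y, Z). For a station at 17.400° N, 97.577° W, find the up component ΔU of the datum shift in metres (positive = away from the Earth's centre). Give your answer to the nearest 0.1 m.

The local up (radial) axis is (cos φ cos λ, cos φ sin λ, sin φ), giving ΔU = -7.424 + 379.309 + 13.756 = 385.64 m.

ΔU = 385.6 m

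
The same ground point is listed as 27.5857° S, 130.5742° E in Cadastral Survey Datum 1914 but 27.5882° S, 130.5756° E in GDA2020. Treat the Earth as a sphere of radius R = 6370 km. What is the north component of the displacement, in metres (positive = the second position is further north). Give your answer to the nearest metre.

ΔN = -278 m

Δφ = -27.5882° − -27.5857° = -0.0025°; Δλ = 130.5756° − 130.5742° = +0.0014°.
1° along a meridian = πR/180 = 111177 m.
ΔN = Δφ × 111177 = -277.9 m; ΔE = Δλ × 111177 × cos(-27.5857°) = +0.0014 × 111177 × 0.886319 = 138.0 m.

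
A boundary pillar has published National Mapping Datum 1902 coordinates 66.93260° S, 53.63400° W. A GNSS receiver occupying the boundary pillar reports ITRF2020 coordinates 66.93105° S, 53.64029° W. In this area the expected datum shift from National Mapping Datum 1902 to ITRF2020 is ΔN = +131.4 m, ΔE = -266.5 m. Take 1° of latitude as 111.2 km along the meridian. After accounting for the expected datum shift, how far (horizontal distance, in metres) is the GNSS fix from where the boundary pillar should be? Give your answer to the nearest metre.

42 m

Observed coordinate differences: Δφ = +0.00155°, Δλ = -0.00629°.
Converting to metres (1° lat = 111200 m, cos φ = 0.391814): observed ΔN = 172.4 m, observed ΔE = -274.1 m.
Subtracting the expected shift leaves a residual of 172.4 − (131.4) = 41.0 m north and -274.1 − (-266.5) = -7.6 m east.
Residual distance = √(41.0² + (-7.6)²) = 41.7 m.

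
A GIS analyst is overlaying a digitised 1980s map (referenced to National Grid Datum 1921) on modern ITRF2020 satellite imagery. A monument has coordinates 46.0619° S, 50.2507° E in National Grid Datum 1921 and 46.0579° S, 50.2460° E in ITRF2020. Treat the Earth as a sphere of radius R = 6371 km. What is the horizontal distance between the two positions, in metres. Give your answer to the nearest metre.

574 m

Δφ = -46.0579° − -46.0619° = +0.0040°; Δλ = 50.2460° − 50.2507° = -0.0047°.
1° along a meridian = πR/180 = 111195 m.
ΔN = Δφ × 111195 = 444.8 m; ΔE = Δλ × 111195 × cos(-46.0619°) = -0.0047 × 111195 × 0.693881 = -362.6 m.
Distance = √(ΔE² + ΔN²) = √((-362.6)² + 444.8²) = 573.9 m.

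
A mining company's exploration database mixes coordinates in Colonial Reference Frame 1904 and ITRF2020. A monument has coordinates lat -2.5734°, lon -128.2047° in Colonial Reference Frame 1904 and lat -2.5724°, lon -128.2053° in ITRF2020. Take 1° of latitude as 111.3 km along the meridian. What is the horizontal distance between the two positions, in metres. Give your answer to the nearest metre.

130 m

Δφ = -2.5724° − -2.5734° = +0.0010°; Δλ = -128.2053° − -128.2047° = -0.0006°.
ΔN = Δφ × 111300 = 111.3 m; ΔE = Δλ × 111300 × cos(-2.5734°) = -0.0006 × 111300 × 0.998992 = -66.7 m.
Distance = √(ΔE² + ΔN²) = √((-66.7)² + 111.3²) = 129.8 m.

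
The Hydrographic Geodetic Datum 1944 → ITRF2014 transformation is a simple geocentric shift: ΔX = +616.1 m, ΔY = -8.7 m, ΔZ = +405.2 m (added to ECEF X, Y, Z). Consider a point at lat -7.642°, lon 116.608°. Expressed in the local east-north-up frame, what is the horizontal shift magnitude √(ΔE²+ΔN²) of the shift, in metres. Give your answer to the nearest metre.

657 m

The local east axis at (φ, λ) is (−sin λ, cos λ, 0), so ΔE = −sin(116.608°)·616.1 + cos(116.608°)·(-8.7) = -546.95 m.
The local north axis is (−sin φ cos λ, −sin φ sin λ, cos φ), giving ΔN = -36.695 − 1.034 + 401.601 = 363.87 m.
Horizontal magnitude = √(ΔE² + ΔN²) = √((-546.95)² + 363.87²) = 656.93 m.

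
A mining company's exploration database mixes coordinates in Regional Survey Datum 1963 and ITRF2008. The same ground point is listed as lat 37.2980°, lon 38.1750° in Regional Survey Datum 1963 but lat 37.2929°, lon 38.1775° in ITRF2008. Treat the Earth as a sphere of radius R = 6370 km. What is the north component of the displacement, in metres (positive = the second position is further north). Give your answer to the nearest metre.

ΔN = -567 m

Δφ = 37.2929° − 37.2980° = -0.0051°; Δλ = 38.1775° − 38.1750° = +0.0025°.
1° along a meridian = πR/180 = 111177 m.
ΔN = Δφ × 111177 = -567.0 m; ΔE = Δλ × 111177 × cos(37.2980°) = +0.0025 × 111177 × 0.795495 = 221.1 m.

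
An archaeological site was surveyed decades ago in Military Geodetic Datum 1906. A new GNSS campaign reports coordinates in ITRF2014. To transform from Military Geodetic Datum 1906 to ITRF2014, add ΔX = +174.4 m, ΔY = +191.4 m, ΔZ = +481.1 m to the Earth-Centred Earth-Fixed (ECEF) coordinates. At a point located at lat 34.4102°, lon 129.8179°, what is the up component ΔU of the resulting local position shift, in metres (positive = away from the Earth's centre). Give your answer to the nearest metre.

ΔU = 301 m

At φ = 34.4102°, λ = 129.8179°: sin φ = 0.565114, cos φ = 0.825013, sin λ = 0.768084, cos λ = -0.640350.
ΔU = cos φ cos λ·ΔX + cos φ sin λ·ΔY + sin φ·ΔZ = (0.825013)(-0.640350)(174.4) + (0.825013)(0.768084)(191.4) + (0.565114)(481.1) = 301.03 m.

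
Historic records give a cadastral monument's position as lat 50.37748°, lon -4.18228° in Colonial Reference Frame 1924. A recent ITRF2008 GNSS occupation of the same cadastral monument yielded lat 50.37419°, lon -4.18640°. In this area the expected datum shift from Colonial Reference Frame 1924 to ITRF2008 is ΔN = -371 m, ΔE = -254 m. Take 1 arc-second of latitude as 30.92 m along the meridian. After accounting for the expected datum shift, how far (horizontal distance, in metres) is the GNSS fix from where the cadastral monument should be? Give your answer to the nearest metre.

39 m

Observed coordinate differences: Δφ = -0.00329°, Δλ = -0.00412°.
Converting to metres (1° lat = 111312 m, cos φ = 0.637727): observed ΔN = -366.2 m, observed ΔE = -292.5 m.
Subtracting the expected shift leaves a residual of -366.2 − (-371) = 4.8 m north and -292.5 − (-254) = -38.5 m east.
Residual distance = √(4.8² + (-38.5)²) = 38.8 m.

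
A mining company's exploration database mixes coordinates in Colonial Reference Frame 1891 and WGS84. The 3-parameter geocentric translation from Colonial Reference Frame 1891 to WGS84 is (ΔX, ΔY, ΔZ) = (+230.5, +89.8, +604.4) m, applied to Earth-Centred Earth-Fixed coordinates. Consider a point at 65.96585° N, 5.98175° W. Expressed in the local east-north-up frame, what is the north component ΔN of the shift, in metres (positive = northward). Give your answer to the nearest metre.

The local north axis is (−sin φ cos λ, −sin φ sin λ, cos φ), giving ΔN = -209.370 + 8.547 + 246.161 = 45.34 m.

ΔN = 45 m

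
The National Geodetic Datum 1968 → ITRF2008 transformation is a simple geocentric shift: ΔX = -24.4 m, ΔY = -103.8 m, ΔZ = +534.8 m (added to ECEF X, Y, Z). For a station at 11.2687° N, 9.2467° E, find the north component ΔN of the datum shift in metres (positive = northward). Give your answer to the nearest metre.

ΔN = 532 m

The local north axis is (−sin φ cos λ, −sin φ sin λ, cos φ), giving ΔN = 4.706 + 3.259 + 524.490 = 532.46 m.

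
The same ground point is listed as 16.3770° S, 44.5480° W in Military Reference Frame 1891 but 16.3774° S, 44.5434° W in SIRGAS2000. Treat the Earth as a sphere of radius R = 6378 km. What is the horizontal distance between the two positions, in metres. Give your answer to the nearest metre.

493 m

Δφ = -16.3774° − -16.3770° = -0.0004°; Δλ = -44.5434° − -44.5480° = +0.0046°.
1° along a meridian = πR/180 = 111317 m.
ΔN = Δφ × 111317 = -44.5 m; ΔE = Δλ × 111317 × cos(-16.3770°) = +0.0046 × 111317 × 0.959427 = 491.3 m.
Distance = √(ΔE² + ΔN²) = √(491.3² + (-44.5)²) = 493.3 m.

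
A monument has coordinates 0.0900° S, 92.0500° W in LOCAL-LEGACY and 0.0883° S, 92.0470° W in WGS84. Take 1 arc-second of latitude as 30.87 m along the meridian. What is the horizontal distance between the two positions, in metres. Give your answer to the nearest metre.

383 m

Δφ = -0.0883° − -0.0900° = +0.0017°; Δλ = -92.0470° − -92.0500° = +0.0030°.
1° of latitude = 3600 × 30.87 = 111132 m.
ΔN = Δφ × 111132 = 188.9 m; ΔE = Δλ × 111132 × cos(-0.0900°) = +0.0030 × 111132 × 0.999999 = 333.4 m.
Distance = √(ΔE² + ΔN²) = √(333.4² + 188.9²) = 383.2 m.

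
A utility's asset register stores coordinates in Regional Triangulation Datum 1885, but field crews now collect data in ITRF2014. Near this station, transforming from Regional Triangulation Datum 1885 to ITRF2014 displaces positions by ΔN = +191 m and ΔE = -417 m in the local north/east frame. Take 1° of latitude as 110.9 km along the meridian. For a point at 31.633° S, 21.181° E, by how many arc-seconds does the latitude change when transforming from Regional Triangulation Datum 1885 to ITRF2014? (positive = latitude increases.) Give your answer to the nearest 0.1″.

1° of latitude = 110.9 km, so Δφ = 191.0 / 110900 = 0.0017223° = 6.200″.

Δφ = 6.2″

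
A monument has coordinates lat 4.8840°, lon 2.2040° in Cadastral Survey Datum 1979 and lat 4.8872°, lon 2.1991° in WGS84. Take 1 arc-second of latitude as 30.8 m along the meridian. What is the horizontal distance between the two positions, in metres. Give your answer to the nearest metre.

647 m

Δφ = 4.8872° − 4.8840° = +0.0032°; Δλ = 2.1991° − 2.2040° = -0.0049°.
1° of latitude = 3600 × 30.80 = 110880 m.
ΔN = Δφ × 110880 = 354.8 m; ΔE = Δλ × 110880 × cos(4.8840°) = -0.0049 × 110880 × 0.996369 = -541.3 m.
Distance = √(ΔE² + ΔN²) = √((-541.3)² + 354.8²) = 647.3 m.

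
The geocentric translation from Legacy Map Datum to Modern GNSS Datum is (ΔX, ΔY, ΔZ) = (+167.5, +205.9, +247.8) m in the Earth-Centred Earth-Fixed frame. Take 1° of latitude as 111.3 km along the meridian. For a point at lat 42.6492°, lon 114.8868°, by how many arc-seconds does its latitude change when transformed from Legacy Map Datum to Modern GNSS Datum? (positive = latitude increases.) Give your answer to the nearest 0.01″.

sin φ = 0.677508, cos φ = 0.735516, sin λ = 0.907141, cos λ = -0.420827.
North component: ΔN = −sin φ cos λ·ΔX − sin φ sin λ·ΔY + cos φ·ΔZ = −(0.677508)(-0.420827)(167.5) − (0.677508)(0.907141)(205.9) + (0.735516)(247.8) = 103.47 m.
1° of latitude spans 111300 m, so Δφ = 103.47 / 111300 × 3600 = 3.347″.

Δφ = 3.35″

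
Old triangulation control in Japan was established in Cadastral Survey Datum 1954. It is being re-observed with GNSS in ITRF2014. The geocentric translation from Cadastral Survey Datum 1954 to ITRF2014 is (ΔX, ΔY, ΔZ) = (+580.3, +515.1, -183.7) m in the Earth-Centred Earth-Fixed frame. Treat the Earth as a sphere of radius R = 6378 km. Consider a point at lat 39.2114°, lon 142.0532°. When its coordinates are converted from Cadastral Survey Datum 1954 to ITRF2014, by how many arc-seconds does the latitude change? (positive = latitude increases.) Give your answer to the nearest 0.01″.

sin φ = 0.632183, cos φ = 0.774819, sin λ = 0.614930, cos λ = -0.788582.
North component: ΔN = −sin φ cos λ·ΔX − sin φ sin λ·ΔY + cos φ·ΔZ = −(0.632183)(-0.788582)(580.3) − (0.632183)(0.614930)(515.1) + (0.774819)(-183.7) = -53.28 m.
1° of latitude spans πR/180 = 111317 m, so Δφ = -53.28 / 111317 × 3600 = -1.723″.

Δφ = -1.72″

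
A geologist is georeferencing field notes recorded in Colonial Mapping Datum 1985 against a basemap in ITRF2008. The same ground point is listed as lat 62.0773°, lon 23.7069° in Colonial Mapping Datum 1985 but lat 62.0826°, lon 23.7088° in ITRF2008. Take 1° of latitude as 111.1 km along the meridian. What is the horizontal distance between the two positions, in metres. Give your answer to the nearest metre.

597 m

Δφ = 62.0826° − 62.0773° = +0.0053°; Δλ = 23.7088° − 23.7069° = +0.0019°.
ΔN = Δφ × 111100 = 588.8 m; ΔE = Δλ × 111100 × cos(62.0773°) = +0.0019 × 111100 × 0.468280 = 98.8 m.
Distance = √(ΔE² + ΔN²) = √(98.8² + 588.8²) = 597.1 m.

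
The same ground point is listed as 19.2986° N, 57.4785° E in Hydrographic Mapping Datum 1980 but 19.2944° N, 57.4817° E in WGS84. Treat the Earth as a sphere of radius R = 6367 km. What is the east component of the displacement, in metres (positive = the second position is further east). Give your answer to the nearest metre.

Δφ = 19.2944° − 19.2986° = -0.0042°; Δλ = 57.4817° − 57.4785° = +0.0032°.
1° along a meridian = πR/180 = 111125 m.
ΔN = Δφ × 111125 = -466.7 m; ΔE = Δλ × 111125 × cos(19.2986°) = +0.0032 × 111125 × 0.943809 = 335.6 m.

ΔE = 336 m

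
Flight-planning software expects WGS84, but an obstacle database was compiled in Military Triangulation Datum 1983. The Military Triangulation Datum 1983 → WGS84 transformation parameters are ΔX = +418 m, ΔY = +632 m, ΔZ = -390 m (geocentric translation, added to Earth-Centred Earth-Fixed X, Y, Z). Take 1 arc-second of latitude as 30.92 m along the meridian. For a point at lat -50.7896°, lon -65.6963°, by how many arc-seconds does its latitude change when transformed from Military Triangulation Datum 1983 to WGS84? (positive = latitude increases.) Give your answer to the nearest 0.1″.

sin φ = -0.774830, cos φ = 0.632170, sin λ = -0.911377, cos λ = 0.411573.
North component: ΔN = −sin φ cos λ·ΔX − sin φ sin λ·ΔY + cos φ·ΔZ = −(-0.774830)(0.411573)(418) − (-0.774830)(-0.911377)(632) + (0.632170)(-390) = -559.54 m.
1° of latitude spans 3600 × 30.92 = 111312 m, so Δφ = -559.54 / 111312 × 3600 = -18.096″.

Δφ = -18.1″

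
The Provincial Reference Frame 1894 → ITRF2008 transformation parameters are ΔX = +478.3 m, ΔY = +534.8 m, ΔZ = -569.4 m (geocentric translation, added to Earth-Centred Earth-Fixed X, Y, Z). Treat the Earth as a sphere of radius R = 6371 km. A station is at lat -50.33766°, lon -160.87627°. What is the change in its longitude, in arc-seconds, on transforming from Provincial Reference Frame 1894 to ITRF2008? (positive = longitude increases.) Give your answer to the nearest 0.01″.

sin φ = -0.769819, cos φ = 0.638262, sin λ = -0.327609, cos λ = -0.944813.
East component: ΔE = −sin λ·ΔX + cos λ·ΔY = −(-0.327609)(478.3) + (-0.944813)(534.8) = -348.59 m.
1° of latitude spans πR/180 = 111195 m; at latitude φ, 1° of longitude spans that × cos φ = 70971.5 m, so Δλ = -348.59 / 70971.5 × 3600 = -17.682″.

Δλ = -17.68″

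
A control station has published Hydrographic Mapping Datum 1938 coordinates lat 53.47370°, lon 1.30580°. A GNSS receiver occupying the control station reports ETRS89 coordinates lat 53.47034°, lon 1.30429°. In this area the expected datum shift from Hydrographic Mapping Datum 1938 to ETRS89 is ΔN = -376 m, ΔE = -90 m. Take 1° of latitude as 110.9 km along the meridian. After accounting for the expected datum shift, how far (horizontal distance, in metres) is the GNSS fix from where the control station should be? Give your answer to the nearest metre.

10 m

Observed coordinate differences: Δφ = -0.00336°, Δλ = -0.00151°.
Converting to metres (1° lat = 110900 m, cos φ = 0.595192): observed ΔN = -372.6 m, observed ΔE = -99.7 m.
Subtracting the expected shift leaves a residual of -372.6 − (-376) = 3.4 m north and -99.7 − (-90) = -9.7 m east.
Residual distance = √(3.4² + (-9.7)²) = 10.2 m.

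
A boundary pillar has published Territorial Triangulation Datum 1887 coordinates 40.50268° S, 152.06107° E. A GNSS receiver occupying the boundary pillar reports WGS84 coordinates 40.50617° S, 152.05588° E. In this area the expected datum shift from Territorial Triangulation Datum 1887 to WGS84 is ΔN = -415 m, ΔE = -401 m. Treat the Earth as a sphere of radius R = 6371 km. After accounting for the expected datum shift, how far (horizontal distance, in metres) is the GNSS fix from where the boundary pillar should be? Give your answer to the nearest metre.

Observed coordinate differences: Δφ = -0.00349°, Δλ = -0.00519°.
Converting to metres (1° lat = 111195 m, cos φ = 0.760376): observed ΔN = -388.1 m, observed ΔE = -438.8 m.
Subtracting the expected shift leaves a residual of -388.1 − (-415) = 26.9 m north and -438.8 − (-401) = -37.8 m east.
Residual distance = √(26.9² + (-37.8)²) = 46.4 m.

46 m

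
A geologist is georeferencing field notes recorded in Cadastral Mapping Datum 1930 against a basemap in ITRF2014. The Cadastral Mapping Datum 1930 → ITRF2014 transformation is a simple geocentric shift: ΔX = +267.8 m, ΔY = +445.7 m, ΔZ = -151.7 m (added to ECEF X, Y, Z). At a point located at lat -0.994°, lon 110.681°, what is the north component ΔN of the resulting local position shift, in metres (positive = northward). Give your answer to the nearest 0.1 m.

At φ = -0.994°, λ = 110.681°: sin φ = -0.017348, cos φ = 0.999850, sin λ = 0.935561, cos λ = -0.353165.
ΔN = −sin φ cos λ·ΔX − sin φ sin λ·ΔY + cos φ·ΔZ = −(-0.017348)(-0.353165)(267.8) − (-0.017348)(0.935561)(445.7) + (0.999850)(-151.7) = -146.08 m.

ΔN = -146.1 m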